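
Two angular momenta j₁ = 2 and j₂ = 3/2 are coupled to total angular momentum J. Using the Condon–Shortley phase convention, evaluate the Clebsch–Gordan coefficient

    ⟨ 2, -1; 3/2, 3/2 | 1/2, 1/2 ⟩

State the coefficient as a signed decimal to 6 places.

-0.316228

j₁+j₂−J=3  J+j₁−j₂=1  J−j₁+j₂=0  j₁+j₂+J+1=5
(j₁±m₁, j₂±m₂, J±M) = (1,3,3,0,1,0)
P² = 18/5
sum k=3..3:
  [3] −1/6 = -1/6
S = -1/6
C² = P²·S² = 1/10 ; C = -0.316228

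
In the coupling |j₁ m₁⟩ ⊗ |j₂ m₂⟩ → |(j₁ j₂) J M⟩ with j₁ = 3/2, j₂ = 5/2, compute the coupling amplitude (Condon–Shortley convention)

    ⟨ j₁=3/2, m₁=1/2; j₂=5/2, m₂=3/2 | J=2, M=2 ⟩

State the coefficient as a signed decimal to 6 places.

−√(8/21) = -0.617213

j₁+j₂−J=2  J+j₁−j₂=1  J−j₁+j₂=3  j₁+j₂+J+1=7
(j₁±m₁, j₂±m₂, J±M) = (2,1,4,1,4,0)
P² = 96/7
sum k=1..1:
  [1] −1/6 = -1/6
S = -1/6
C² = P²·S² = 8/21 ; C = -0.617213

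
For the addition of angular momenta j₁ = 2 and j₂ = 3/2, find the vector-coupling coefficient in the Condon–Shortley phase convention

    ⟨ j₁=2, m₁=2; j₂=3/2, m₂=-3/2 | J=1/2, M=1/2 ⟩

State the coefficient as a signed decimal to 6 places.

+0.632456  (= +√(2/5))

triangle: 3!*1!*0!/5! = 6/120
(j±m)!: 4!*0!*0!*3!*1!*0! = 144
prefactor² = (2J+1)*Δ*N² = 72/5
  k=0: +1/(0!*3!*0!*0!*1!*0!) = 1/6
Σ = 1/6  ⇒  CG² = 72/5*1/6² = 2/5
CG = +√(2/5) = +0.632456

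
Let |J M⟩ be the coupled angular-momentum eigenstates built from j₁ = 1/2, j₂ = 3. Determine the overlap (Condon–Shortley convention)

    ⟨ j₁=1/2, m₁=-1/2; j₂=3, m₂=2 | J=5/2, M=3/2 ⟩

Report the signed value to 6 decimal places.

−√(5/7) ≈ -0.845154

triangle: 1!×0!×5!/7! = 120/5040
(j±m)!: 0!×1!×5!×1!×4!×1! = 2880
prefactor² = (2J+1)×Δ×N² = 2880/7
  k=1: −1/(1!×0!×0!×4!×0!×1!) = -1/24
Σ = -1/24  ⇒  CG² = 2880/7×(-1/24)² = 5/7
CG = −√(5/7) = -0.845154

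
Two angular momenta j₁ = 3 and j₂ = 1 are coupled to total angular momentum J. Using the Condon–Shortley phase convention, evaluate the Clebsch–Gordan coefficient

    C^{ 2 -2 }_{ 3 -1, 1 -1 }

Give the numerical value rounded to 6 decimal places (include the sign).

triangle: 2!*4!*0!/7! = 48/5040
(j±m)!: 2!*4!*0!*2!*0!*4! = 2304
prefactor² = (2J+1)*Δ*N² = 768/7
  k=0: +1/(0!*2!*4!*0!*0!*0!) = 1/48
Σ = 1/48  ⇒  CG² = 768/7*1/48² = 1/21
CG = +√(1/21) = +0.218218

+√(1/21) = +0.218218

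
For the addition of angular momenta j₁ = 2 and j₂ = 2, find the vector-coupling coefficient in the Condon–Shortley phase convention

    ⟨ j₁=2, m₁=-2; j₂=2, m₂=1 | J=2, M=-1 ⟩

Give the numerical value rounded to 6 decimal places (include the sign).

+0.654654  (= +√(3/7))

triangle: 2!·2!·2!/7! = 8/5040
(j±m)!: 0!·4!·3!·1!·1!·3! = 864
prefactor² = (2J+1)·Δ·N² = 48/7
  k=2: +1/(2!·0!·2!·1!·0!·1!) = 1/4
Σ = 1/4  ⇒  CG² = 48/7·1/4² = 3/7
CG = +√(3/7) = +0.654654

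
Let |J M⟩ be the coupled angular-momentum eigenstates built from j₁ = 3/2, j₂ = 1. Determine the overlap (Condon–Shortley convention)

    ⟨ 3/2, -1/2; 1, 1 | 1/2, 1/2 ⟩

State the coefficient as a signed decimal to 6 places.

+0.408248  (= +√(1/6))

triangle: 2!*1!*0!/4! = 2/24
(j±m)!: 1!*2!*2!*0!*1!*0! = 4
prefactor² = (2J+1)*Δ*N² = 2/3
  k=2: +1/(2!*0!*0!*0!*1!*0!) = 1/2
Σ = 1/2  ⇒  CG² = 2/3*1/2² = 1/6
CG = +√(1/6) = +0.408248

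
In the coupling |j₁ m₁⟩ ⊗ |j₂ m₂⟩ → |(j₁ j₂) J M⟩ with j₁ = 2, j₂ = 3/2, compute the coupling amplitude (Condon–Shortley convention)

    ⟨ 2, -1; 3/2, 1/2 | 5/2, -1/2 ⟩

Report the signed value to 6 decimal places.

−√(5/14) = -0.597614

√[6·1!3!2!/7! · 1!3!2!1!2!3!] = √(72/35)
  +(−1)^0/∏(0,1,3,2,0,0)! = 1/12  (running 1/12)
  +(−1)^1/∏(1,0,2,1,1,1)! = -1/2  (running -5/12)
⟨..|..⟩ = √(72/35)·(-5/12) = -0.597614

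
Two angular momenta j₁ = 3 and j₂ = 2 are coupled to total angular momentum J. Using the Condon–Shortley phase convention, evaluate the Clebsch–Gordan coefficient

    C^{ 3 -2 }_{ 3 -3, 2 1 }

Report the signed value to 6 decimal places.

+0.645497

√[7·2!4!2!/9! · 0!6!3!1!1!5!] = √(960)
  +(−1)^2/∏(2,0,4,1,0,1)! = 1/48  (running 1/48)
⟨..|..⟩ = √(960)·(1/48) = +0.645497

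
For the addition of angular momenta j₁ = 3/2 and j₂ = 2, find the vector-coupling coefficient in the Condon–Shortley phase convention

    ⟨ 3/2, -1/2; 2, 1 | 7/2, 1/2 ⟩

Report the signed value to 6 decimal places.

+0.585540  (= +√(12/35))

√[8·0!3!4!/8! · 1!2!3!1!4!3!] = √(1728/35)
  +(−1)^0/∏(0,0,2,3,1,1)! = 1/12  (running 1/12)
⟨..|..⟩ = √(1728/35)·(1/12) = +0.585540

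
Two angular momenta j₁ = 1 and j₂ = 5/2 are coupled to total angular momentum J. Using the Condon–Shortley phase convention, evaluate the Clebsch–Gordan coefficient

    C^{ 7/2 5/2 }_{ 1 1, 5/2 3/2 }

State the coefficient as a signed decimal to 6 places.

triangle: 0!·2!·5!/8! = 240/40320
(j±m)!: 2!·0!·4!·1!·6!·1! = 34560
prefactor² = (2J+1)·Δ·N² = 11520/7
  k=0: +1/(0!·0!·0!·4!·2!·1!) = 1/48
Σ = 1/48  ⇒  CG² = 11520/7·1/48² = 5/7
CG = +√(5/7) = +0.845154

+√(5/7) ≈ +0.845154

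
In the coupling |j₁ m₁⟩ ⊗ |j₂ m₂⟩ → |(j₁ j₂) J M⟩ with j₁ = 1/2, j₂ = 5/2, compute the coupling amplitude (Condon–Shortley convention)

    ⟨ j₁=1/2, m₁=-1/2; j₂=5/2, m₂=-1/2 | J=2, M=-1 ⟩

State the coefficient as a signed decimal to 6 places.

−√(1/3) = -0.577350

j₁+j₂−J=1  J+j₁−j₂=0  J−j₁+j₂=4  j₁+j₂+J+1=6
(j₁±m₁, j₂±m₂, J±M) = (0,1,2,3,1,3)
P² = 12
sum k=1..1:
  [1] −1/6 = -1/6
S = -1/6
C² = P²·S² = 1/3 ; C = -0.577350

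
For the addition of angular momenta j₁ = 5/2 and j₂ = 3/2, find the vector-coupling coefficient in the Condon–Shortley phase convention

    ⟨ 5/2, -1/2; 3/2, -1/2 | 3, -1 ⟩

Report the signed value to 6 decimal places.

+√(1/60) = +0.129099

j₁+j₂−J=1  J+j₁−j₂=4  J−j₁+j₂=2  j₁+j₂+J+1=8
(j₁±m₁, j₂±m₂, J±M) = (2,3,1,2,2,4)
P² = 48/5
sum k=0..1:
  [0] +1/6 = 1/6
  [1] −1/8 = -1/8
S = 1/24
C² = P²·S² = 1/60 ; C = +0.129099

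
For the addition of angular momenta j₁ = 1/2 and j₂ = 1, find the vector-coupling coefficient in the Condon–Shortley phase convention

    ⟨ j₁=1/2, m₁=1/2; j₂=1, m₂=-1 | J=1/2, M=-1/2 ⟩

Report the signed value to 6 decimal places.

triangle: 1!×0!×1!/3! = 1/6
(j±m)!: 1!×0!×0!×2!×0!×1! = 2
prefactor² = (2J+1)×Δ×N² = 2/3
  k=0: +1/(0!×1!×0!×0!×0!×1!) = 1
Σ = 1  ⇒  CG² = 2/3×1² = 2/3
CG = +√(2/3) = +0.816497

+√(2/3) = +0.816497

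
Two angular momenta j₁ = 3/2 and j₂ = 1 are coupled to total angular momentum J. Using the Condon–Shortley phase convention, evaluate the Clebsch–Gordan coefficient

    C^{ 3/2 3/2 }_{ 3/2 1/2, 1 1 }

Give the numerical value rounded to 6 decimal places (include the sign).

-0.632456

√[4·1!2!1!/5! · 2!1!2!0!3!0!] = √(8/5)
  +(−1)^1/∏(1,0,0,1,2,0)! = -1/2  (running -1/2)
⟨..|..⟩ = √(8/5)·(-1/2) = -0.632456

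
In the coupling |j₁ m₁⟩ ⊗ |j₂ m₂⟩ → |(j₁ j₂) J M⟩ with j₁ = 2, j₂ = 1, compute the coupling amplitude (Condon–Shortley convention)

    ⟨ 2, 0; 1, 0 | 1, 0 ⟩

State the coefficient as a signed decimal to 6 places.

triangle: 2!×2!×0!/5! = 4/120
(j±m)!: 2!×2!×1!×1!×1!×1! = 4
prefactor² = (2J+1)×Δ×N² = 2/5
  k=1: −1/(1!×1!×1!×0!×1!×0!) = -1
Σ = -1  ⇒  CG² = 2/5×(-1)² = 2/5
CG = −√(2/5) = -0.632456

-0.632456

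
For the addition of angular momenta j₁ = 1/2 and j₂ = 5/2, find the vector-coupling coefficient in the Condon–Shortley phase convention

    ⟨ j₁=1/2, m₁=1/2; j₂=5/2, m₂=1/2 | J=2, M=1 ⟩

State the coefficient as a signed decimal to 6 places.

+0.577350  (= +√(1/3))

√[5·1!0!4!/6! · 1!0!3!2!3!1!] = √(12)
  +(−1)^0/∏(0,1,0,3,0,1)! = 1/6  (running 1/6)
⟨..|..⟩ = √(12)·(1/6) = +0.577350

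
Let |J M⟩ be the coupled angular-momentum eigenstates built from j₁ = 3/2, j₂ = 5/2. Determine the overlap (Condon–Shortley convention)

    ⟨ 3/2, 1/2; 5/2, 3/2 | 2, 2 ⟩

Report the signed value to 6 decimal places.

−√(8/21) ≈ -0.617213

√[5·2!1!3!/7! · 2!1!4!1!4!0!] = √(96/7)
  +(−1)^1/∏(1,1,0,3,1,0)! = -1/6  (running -1/6)
⟨..|..⟩ = √(96/7)·(-1/6) = -0.617213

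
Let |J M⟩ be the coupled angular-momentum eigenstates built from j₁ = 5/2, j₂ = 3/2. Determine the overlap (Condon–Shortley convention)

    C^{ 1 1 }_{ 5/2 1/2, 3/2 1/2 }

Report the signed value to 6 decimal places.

+√(3/20) = +0.387298

j₁+j₂−J=3  J+j₁−j₂=2  J−j₁+j₂=0  j₁+j₂+J+1=6
(j₁±m₁, j₂±m₂, J±M) = (3,2,2,1,2,0)
P² = 12/5
sum k=2..2:
  [2] +1/4 = 1/4
S = 1/4
C² = P²·S² = 3/20 ; C = +0.387298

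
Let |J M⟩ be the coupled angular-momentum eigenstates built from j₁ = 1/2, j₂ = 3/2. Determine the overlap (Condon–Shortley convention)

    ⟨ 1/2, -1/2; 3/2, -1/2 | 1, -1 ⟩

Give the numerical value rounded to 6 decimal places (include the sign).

−√(1/4) = -0.500000

triangle: 1!·0!·2!/4! = 2/24
(j±m)!: 0!·1!·1!·2!·0!·2! = 4
prefactor² = (2J+1)·Δ·N² = 1
  k=1: −1/(1!·0!·0!·0!·0!·2!) = -1/2
Σ = -1/2  ⇒  CG² = 1·(-1/2)² = 1/4
CG = −√(1/4) = -0.500000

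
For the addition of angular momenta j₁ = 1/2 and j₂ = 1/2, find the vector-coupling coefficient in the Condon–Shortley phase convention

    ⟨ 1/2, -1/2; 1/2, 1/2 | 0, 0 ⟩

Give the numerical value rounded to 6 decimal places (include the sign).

√[1·1!0!0!/2! · 0!1!1!0!0!0!] = √(1/2)
  +(−1)^1/∏(1,0,0,0,0,0)! = -1  (running -1)
⟨..|..⟩ = √(1/2)·(-1) = -0.707107

−√(1/2) = -0.707107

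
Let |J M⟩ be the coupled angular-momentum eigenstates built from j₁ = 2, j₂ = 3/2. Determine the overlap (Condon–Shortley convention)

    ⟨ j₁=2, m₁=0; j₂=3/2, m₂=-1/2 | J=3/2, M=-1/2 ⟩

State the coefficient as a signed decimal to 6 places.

j₁+j₂−J=2  J+j₁−j₂=2  J−j₁+j₂=1  j₁+j₂+J+1=6
(j₁±m₁, j₂±m₂, J±M) = (2,2,1,2,1,2)
P² = 16/45
sum k=0..1:
  [0] +1/4 = 1/4
  [1] −1/1 = -1
S = -3/4
C² = P²·S² = 1/5 ; C = -0.447214

-0.447214  (= −√(1/5))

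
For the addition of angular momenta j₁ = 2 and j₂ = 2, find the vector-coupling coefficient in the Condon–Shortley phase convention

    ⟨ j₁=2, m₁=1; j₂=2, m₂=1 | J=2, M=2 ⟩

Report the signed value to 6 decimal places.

j₁+j₂−J=2  J+j₁−j₂=2  J−j₁+j₂=2  j₁+j₂+J+1=7
(j₁±m₁, j₂±m₂, J±M) = (3,1,3,1,4,0)
P² = 48/7
sum k=1..1:
  [1] −1/4 = -1/4
S = -1/4
C² = P²·S² = 3/7 ; C = -0.654654

-0.654654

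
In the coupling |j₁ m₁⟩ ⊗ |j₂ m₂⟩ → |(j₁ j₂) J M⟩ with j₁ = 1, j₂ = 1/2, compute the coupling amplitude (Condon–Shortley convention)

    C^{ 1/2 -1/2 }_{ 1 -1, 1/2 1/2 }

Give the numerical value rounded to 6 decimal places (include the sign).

triangle: 1!·1!·0!/3! = 1/6
(j±m)!: 0!·2!·1!·0!·0!·1! = 2
prefactor² = (2J+1)·Δ·N² = 2/3
  k=1: −1/(1!·0!·1!·0!·0!·0!) = -1
Σ = -1  ⇒  CG² = 2/3·(-1)² = 2/3
CG = −√(2/3) = -0.816497

−√(2/3) = -0.816497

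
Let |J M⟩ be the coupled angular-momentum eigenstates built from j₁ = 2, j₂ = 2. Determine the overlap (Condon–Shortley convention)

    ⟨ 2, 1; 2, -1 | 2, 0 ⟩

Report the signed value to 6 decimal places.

+0.267261  (= +√(1/14))

j₁+j₂−J=2  J+j₁−j₂=2  J−j₁+j₂=2  j₁+j₂+J+1=7
(j₁±m₁, j₂±m₂, J±M) = (3,1,1,3,2,2)
P² = 8/7
sum k=0..1:
  [0] +1/2 = 1/2
  [1] −1/4 = -1/4
S = 1/4
C² = P²·S² = 1/14 ; C = +0.267261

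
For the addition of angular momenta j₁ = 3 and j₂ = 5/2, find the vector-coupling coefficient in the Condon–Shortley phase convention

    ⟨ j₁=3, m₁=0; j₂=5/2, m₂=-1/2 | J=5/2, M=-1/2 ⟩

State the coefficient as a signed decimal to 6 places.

-0.276026  (= −√(8/105))

j₁+j₂−J=3  J+j₁−j₂=3  J−j₁+j₂=2  j₁+j₂+J+1=9
(j₁±m₁, j₂±m₂, J±M) = (3,3,2,3,2,3)
P² = 216/35
sum k=0..2:
  [0] +1/72 = 1/72
  [1] −1/4 = -1/4
  [2] +1/8 = 1/8
S = -1/9
C² = P²·S² = 8/105 ; C = -0.276026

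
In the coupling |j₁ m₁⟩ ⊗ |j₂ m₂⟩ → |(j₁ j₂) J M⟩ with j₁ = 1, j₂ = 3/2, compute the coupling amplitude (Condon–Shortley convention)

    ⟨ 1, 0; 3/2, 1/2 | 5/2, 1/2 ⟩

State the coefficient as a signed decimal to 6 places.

j₁+j₂−J=0  J+j₁−j₂=2  J−j₁+j₂=3  j₁+j₂+J+1=6
(j₁±m₁, j₂±m₂, J±M) = (1,1,2,1,3,2)
P² = 12/5
sum k=0..0:
  [0] +1/2 = 1/2
S = 1/2
C² = P²·S² = 3/5 ; C = +0.774597

+√(3/5) = +0.774597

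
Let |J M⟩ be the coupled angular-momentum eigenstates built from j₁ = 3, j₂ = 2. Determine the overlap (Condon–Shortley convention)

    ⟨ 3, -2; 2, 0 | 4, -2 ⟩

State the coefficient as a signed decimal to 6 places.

−√(12/35) = -0.585540

√[9·1!5!3!/10! · 1!5!2!2!2!6!] = √(8640/7)
  +(−1)^0/∏(0,1,5,2,0,1)! = 1/240  (running 1/240)
  +(−1)^1/∏(1,0,4,1,1,2)! = -1/48  (running -1/60)
⟨..|..⟩ = √(8640/7)·(-1/60) = -0.585540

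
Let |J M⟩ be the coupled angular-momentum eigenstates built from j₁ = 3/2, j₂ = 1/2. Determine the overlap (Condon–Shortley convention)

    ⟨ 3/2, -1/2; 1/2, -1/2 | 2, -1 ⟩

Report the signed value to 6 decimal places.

+0.866025  (= +√(3/4))

√[5·0!3!1!/5! · 1!2!0!1!1!3!] = √(3)
  +(−1)^0/∏(0,0,2,0,1,1)! = 1/2  (running 1/2)
⟨..|..⟩ = √(3)·(1/2) = +0.866025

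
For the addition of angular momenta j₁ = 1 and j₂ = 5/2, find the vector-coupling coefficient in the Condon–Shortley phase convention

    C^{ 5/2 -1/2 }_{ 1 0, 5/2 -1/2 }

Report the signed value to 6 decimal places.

+√(1/35) = +0.169031

j₁+j₂−J=1  J+j₁−j₂=1  J−j₁+j₂=4  j₁+j₂+J+1=7
(j₁±m₁, j₂±m₂, J±M) = (1,1,2,3,2,3)
P² = 144/35
sum k=0..1:
  [0] +1/4 = 1/4
  [1] −1/6 = -1/6
S = 1/12
C² = P²·S² = 1/35 ; C = +0.169031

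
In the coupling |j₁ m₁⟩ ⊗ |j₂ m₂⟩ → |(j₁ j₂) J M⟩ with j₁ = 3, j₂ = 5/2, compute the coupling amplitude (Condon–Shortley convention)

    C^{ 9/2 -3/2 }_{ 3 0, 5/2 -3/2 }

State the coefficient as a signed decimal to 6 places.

triangle: 1!*5!*4!/11! = 2880/39916800
(j±m)!: 3!*3!*1!*4!*3!*6! = 3732480
prefactor² = (2J+1)*Δ*N² = 207360/77
  k=0: +1/(0!*1!*3!*1!*2!*3!) = 1/72
  k=1: −1/(1!*0!*2!*0!*3!*4!) = -1/288
Σ = 1/96  ⇒  CG² = 207360/77*1/96² = 45/154
CG = +√(45/154) = +0.540562

+0.540562  (= +√(45/154))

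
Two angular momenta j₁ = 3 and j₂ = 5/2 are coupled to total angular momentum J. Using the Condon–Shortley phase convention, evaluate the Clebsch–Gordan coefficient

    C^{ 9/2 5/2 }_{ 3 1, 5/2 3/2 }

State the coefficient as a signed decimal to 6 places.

√[10·1!5!4!/11! · 4!2!4!1!7!2!] = √(92160/11)
  +(−1)^0/∏(0,1,2,4,3,0)! = 1/288  (running 1/288)
  +(−1)^1/∏(1,0,1,3,4,1)! = -1/144  (running -1/288)
⟨..|..⟩ = √(92160/11)·(-1/288) = -0.317821

-0.317821  (= −√(10/99))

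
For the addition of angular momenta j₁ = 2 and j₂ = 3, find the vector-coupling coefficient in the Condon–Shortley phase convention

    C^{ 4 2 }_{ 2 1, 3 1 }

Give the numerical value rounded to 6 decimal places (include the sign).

+0.188982

√[9·1!3!5!/10! · 3!1!4!2!6!2!] = √(5184/7)
  +(−1)^0/∏(0,1,1,4,2,1)! = 1/48  (running 1/48)
  +(−1)^1/∏(1,0,0,3,3,2)! = -1/72  (running 1/144)
⟨..|..⟩ = √(5184/7)·(1/144) = +0.188982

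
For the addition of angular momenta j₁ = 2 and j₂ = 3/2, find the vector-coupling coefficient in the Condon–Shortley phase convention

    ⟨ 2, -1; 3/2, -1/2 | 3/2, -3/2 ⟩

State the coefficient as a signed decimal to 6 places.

triangle: 2!·2!·1!/6! = 4/720
(j±m)!: 1!·3!·1!·2!·0!·3! = 72
prefactor² = (2J+1)·Δ·N² = 8/5
  k=1: −1/(1!·1!·2!·0!·0!·1!) = -1/2
Σ = -1/2  ⇒  CG² = 8/5·(-1/2)² = 2/5
CG = −√(2/5) = -0.632456

-0.632456  (= −√(2/5))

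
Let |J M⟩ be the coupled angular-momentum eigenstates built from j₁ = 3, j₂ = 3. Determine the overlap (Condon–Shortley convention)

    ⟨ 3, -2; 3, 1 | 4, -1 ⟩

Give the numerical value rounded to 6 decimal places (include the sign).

+0.455842

j₁+j₂−J=2  J+j₁−j₂=4  J−j₁+j₂=4  j₁+j₂+J+1=11
(j₁±m₁, j₂±m₂, J±M) = (1,5,4,2,3,5)
P² = 82944/77
sum k=1..2:
  [1] −1/144 = -1/144
  [2] +1/48 = 1/48
S = 1/72
C² = P²·S² = 16/77 ; C = +0.455842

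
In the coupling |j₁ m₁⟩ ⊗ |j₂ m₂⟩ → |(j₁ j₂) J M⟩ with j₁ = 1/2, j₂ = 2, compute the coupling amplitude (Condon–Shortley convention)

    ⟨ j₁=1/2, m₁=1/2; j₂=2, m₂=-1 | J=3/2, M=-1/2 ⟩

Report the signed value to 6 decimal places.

+0.774597  (= +√(3/5))

√[4·1!0!3!/5! · 1!0!1!3!1!2!] = √(12/5)
  +(−1)^0/∏(0,1,0,1,0,2)! = 1/2  (running 1/2)
⟨..|..⟩ = √(12/5)·(1/2) = +0.774597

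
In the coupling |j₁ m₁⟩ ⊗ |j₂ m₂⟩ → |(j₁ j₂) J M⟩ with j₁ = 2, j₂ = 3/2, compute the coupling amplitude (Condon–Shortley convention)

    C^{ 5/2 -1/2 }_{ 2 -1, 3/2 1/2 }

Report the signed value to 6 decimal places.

j₁+j₂−J=1  J+j₁−j₂=3  J−j₁+j₂=2  j₁+j₂+J+1=7
(j₁±m₁, j₂±m₂, J±M) = (1,3,2,1,2,3)
P² = 72/35
sum k=0..1:
  [0] +1/12 = 1/12
  [1] −1/2 = -1/2
S = -5/12
C² = P²·S² = 5/14 ; C = -0.597614

−√(5/14) = -0.597614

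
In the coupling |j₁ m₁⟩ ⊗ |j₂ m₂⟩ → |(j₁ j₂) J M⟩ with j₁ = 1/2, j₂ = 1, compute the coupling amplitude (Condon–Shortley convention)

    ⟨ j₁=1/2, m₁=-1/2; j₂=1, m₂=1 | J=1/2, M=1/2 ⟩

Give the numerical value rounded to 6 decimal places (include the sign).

-0.816497  (= −√(2/3))

√[2·1!0!1!/3! · 0!1!2!0!1!0!] = √(2/3)
  +(−1)^1/∏(1,0,0,1,0,0)! = -1  (running -1)
⟨..|..⟩ = √(2/3)·(-1) = -0.816497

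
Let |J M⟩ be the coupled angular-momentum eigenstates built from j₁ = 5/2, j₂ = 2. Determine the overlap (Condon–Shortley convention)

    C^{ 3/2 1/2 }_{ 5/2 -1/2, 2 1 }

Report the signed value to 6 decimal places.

+√(5/21) = +0.487950

triangle: 3!·2!·1!/7! = 12/5040
(j±m)!: 2!·3!·3!·1!·2!·1! = 144
prefactor² = (2J+1)·Δ·N² = 48/35
  k=2: +1/(2!·1!·1!·1!·1!·0!) = 1/2
  k=3: −1/(3!·0!·0!·0!·2!·1!) = -1/12
Σ = 5/12  ⇒  CG² = 48/35·5/12² = 5/21
CG = +√(5/21) = +0.487950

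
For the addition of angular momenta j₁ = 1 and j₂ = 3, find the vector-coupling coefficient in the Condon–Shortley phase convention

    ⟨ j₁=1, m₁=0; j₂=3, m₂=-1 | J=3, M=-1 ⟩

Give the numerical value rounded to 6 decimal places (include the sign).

j₁+j₂−J=1  J+j₁−j₂=1  J−j₁+j₂=5  j₁+j₂+J+1=8
(j₁±m₁, j₂±m₂, J±M) = (1,1,2,4,2,4)
P² = 48
sum k=0..1:
  [0] +1/12 = 1/12
  [1] −1/24 = -1/24
S = 1/24
C² = P²·S² = 1/12 ; C = +0.288675

+0.288675  (= +√(1/12))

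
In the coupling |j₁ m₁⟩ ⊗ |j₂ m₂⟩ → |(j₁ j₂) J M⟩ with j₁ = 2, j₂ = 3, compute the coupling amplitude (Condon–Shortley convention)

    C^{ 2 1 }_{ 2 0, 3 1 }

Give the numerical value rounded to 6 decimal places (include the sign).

triangle: 3!×1!×3!/8! = 36/40320
(j±m)!: 2!×2!×4!×2!×3!×1! = 1152
prefactor² = (2J+1)×Δ×N² = 36/7
  k=1: −1/(1!×2!×1!×3!×0!×0!) = -1/12
  k=2: +1/(2!×1!×0!×2!×1!×1!) = 1/4
Σ = 1/6  ⇒  CG² = 36/7×1/6² = 1/7
CG = +√(1/7) = +0.377964

+√(1/7) = +0.377964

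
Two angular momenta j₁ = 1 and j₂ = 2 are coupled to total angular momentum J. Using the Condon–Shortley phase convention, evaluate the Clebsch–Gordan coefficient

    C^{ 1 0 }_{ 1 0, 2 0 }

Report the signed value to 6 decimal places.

√[3·2!0!2!/5! · 1!1!2!2!1!1!] = √(2/5)
  +(−1)^1/∏(1,1,0,1,0,1)! = -1  (running -1)
⟨..|..⟩ = √(2/5)·(-1) = -0.632456

-0.632456  (= −√(2/5))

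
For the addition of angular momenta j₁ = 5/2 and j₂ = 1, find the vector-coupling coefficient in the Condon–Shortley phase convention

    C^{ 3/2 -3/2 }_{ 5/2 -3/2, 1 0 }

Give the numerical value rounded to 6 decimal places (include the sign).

j₁+j₂−J=2  J+j₁−j₂=3  J−j₁+j₂=0  j₁+j₂+J+1=6
(j₁±m₁, j₂±m₂, J±M) = (1,4,1,1,0,3)
P² = 48/5
sum k=1..1:
  [1] −1/6 = -1/6
S = -1/6
C² = P²·S² = 4/15 ; C = -0.516398

-0.516398  (= −√(4/15))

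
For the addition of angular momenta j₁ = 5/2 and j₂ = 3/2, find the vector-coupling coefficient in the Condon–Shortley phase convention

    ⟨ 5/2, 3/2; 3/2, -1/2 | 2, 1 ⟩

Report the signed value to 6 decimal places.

+0.154303

√[5·2!3!1!/7! · 4!1!1!2!3!1!] = √(24/7)
  +(−1)^0/∏(0,2,1,1,2,0)! = 1/4  (running 1/4)
  +(−1)^1/∏(1,1,0,0,3,1)! = -1/6  (running 1/12)
⟨..|..⟩ = √(24/7)·(1/12) = +0.154303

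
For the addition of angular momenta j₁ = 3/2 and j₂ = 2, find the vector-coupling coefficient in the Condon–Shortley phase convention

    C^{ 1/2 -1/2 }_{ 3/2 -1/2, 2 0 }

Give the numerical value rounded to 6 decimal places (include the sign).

j₁+j₂−J=3  J+j₁−j₂=0  J−j₁+j₂=1  j₁+j₂+J+1=5
(j₁±m₁, j₂±m₂, J±M) = (1,2,2,2,0,1)
P² = 4/5
sum k=2..2:
  [2] +1/2 = 1/2
S = 1/2
C² = P²·S² = 1/5 ; C = +0.447214

+√(1/5) = +0.447214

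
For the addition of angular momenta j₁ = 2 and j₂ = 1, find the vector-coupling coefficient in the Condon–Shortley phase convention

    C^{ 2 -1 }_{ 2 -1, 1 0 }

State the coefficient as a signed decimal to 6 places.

j₁+j₂−J=1  J+j₁−j₂=3  J−j₁+j₂=1  j₁+j₂+J+1=6
(j₁±m₁, j₂±m₂, J±M) = (1,3,1,1,1,3)
P² = 3/2
sum k=0..1:
  [0] +1/6 = 1/6
  [1] −1/2 = -1/2
S = -1/3
C² = P²·S² = 1/6 ; C = -0.408248

-0.408248  (= −√(1/6))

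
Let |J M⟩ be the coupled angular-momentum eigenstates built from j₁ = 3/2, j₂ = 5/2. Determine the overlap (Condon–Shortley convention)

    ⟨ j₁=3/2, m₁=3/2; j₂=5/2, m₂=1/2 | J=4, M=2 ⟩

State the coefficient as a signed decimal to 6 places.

j₁+j₂−J=0  J+j₁−j₂=3  J−j₁+j₂=5  j₁+j₂+J+1=9
(j₁±m₁, j₂±m₂, J±M) = (3,0,3,2,6,2)
P² = 12960/7
sum k=0..0:
  [0] +1/72 = 1/72
S = 1/72
C² = P²·S² = 5/14 ; C = +0.597614

+√(5/14) ≈ +0.597614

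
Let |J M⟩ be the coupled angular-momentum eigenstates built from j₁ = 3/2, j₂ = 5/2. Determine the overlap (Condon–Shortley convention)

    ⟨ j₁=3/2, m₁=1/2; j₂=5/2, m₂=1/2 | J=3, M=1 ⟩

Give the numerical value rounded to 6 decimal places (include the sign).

+√(1/60) = +0.129099

j₁+j₂−J=1  J+j₁−j₂=2  J−j₁+j₂=4  j₁+j₂+J+1=8
(j₁±m₁, j₂±m₂, J±M) = (2,1,3,2,4,2)
P² = 48/5
sum k=0..1:
  [0] +1/6 = 1/6
  [1] −1/8 = -1/8
S = 1/24
C² = P²·S² = 1/60 ; C = +0.129099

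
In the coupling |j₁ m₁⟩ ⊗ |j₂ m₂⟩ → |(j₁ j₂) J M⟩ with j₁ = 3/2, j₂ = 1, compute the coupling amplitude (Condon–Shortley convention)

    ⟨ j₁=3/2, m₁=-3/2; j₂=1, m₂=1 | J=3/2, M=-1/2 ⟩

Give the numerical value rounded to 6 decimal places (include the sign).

−√(2/5) ≈ -0.632456

triangle: 1!·2!·1!/5! = 2/120
(j±m)!: 0!·3!·2!·0!·1!·2! = 24
prefactor² = (2J+1)·Δ·N² = 8/5
  k=1: −1/(1!·0!·2!·1!·0!·0!) = -1/2
Σ = -1/2  ⇒  CG² = 8/5·(-1/2)² = 2/5
CG = −√(2/5) = -0.632456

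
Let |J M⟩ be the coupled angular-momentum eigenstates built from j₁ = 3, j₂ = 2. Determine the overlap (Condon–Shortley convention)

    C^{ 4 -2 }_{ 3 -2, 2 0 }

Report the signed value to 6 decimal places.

j₁+j₂−J=1  J+j₁−j₂=5  J−j₁+j₂=3  j₁+j₂+J+1=10
(j₁±m₁, j₂±m₂, J±M) = (1,5,2,2,2,6)
P² = 8640/7
sum k=0..1:
  [0] +1/240 = 1/240
  [1] −1/48 = -1/48
S = -1/60
C² = P²·S² = 12/35 ; C = -0.585540

−√(12/35) = -0.585540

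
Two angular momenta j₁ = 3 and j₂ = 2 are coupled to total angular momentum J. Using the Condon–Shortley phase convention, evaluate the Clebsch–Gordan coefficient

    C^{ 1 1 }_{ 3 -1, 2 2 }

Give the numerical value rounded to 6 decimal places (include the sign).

+√(1/35) ≈ +0.169031

triangle: 4!·2!·0!/7! = 48/5040
(j±m)!: 2!·4!·4!·0!·2!·0! = 2304
prefactor² = (2J+1)·Δ·N² = 2304/35
  k=4: +1/(4!·0!·0!·0!·2!·0!) = 1/48
Σ = 1/48  ⇒  CG² = 2304/35·1/48² = 1/35
CG = +√(1/35) = +0.169031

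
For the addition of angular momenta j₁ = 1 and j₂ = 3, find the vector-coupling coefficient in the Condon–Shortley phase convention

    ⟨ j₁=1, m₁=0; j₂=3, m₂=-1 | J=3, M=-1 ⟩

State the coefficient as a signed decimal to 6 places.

triangle: 1!×1!×5!/8! = 120/40320
(j±m)!: 1!×1!×2!×4!×2!×4! = 2304
prefactor² = (2J+1)×Δ×N² = 48
  k=0: +1/(0!×1!×1!×2!×0!×3!) = 1/12
  k=1: −1/(1!×0!×0!×1!×1!×4!) = -1/24
Σ = 1/24  ⇒  CG² = 48×1/24² = 1/12
CG = +√(1/12) = +0.288675

+0.288675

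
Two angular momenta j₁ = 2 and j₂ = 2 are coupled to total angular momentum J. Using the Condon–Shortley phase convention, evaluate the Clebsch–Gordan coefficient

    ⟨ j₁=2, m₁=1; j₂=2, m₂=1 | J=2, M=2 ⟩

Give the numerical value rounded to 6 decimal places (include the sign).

-0.654654  (= −√(3/7))

j₁+j₂−J=2  J+j₁−j₂=2  J−j₁+j₂=2  j₁+j₂+J+1=7
(j₁±m₁, j₂±m₂, J±M) = (3,1,3,1,4,0)
P² = 48/7
sum k=1..1:
  [1] −1/4 = -1/4
S = -1/4
C² = P²·S² = 3/7 ; C = -0.654654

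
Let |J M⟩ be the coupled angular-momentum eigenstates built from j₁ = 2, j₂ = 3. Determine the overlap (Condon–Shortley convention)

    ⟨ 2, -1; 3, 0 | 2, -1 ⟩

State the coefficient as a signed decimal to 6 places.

+√(2/7) = +0.534522

j₁+j₂−J=3  J+j₁−j₂=1  J−j₁+j₂=3  j₁+j₂+J+1=8
(j₁±m₁, j₂±m₂, J±M) = (1,3,3,3,1,3)
P² = 81/14
sum k=2..3:
  [2] +1/4 = 1/4
  [3] −1/36 = -1/36
S = 2/9
C² = P²·S² = 2/7 ; C = +0.534522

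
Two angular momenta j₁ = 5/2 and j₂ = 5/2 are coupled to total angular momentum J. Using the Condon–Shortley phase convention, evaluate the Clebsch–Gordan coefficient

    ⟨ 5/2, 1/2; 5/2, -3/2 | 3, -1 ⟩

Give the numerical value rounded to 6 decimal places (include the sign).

+0.182574

√[7·2!3!3!/9! · 3!2!1!4!2!4!] = √(96/5)
  +(−1)^0/∏(0,2,2,1,1,2)! = 1/8  (running 1/8)
  +(−1)^1/∏(1,1,1,0,2,3)! = -1/12  (running 1/24)
⟨..|..⟩ = √(96/5)·(1/24) = +0.182574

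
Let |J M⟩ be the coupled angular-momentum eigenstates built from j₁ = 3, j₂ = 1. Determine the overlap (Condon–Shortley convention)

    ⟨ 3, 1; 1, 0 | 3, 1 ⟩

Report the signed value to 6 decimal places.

+√(1/12) = +0.288675

√[7·1!5!1!/8! · 4!2!1!1!4!2!] = √(48)
  +(−1)^0/∏(0,1,2,1,3,0)! = 1/12  (running 1/12)
  +(−1)^1/∏(1,0,1,0,4,1)! = -1/24  (running 1/24)
⟨..|..⟩ = √(48)·(1/24) = +0.288675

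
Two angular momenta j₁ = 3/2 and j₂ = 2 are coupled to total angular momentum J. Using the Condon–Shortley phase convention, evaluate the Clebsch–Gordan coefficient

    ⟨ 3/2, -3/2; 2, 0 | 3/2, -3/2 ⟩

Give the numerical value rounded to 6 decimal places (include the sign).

+0.447214

j₁+j₂−J=2  J+j₁−j₂=1  J−j₁+j₂=2  j₁+j₂+J+1=6
(j₁±m₁, j₂±m₂, J±M) = (0,3,2,2,0,3)
P² = 16/5
sum k=2..2:
  [2] +1/4 = 1/4
S = 1/4
C² = P²·S² = 1/5 ; C = +0.447214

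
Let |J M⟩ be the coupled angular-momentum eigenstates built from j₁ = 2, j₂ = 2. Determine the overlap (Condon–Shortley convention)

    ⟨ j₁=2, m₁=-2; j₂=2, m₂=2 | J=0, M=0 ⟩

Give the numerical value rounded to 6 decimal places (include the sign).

+√(1/5) = +0.447214

√[1·4!0!0!/5! · 0!4!4!0!0!0!] = √(576/5)
  +(−1)^4/∏(4,0,0,0,0,0)! = 1/24  (running 1/24)
⟨..|..⟩ = √(576/5)·(1/24) = +0.447214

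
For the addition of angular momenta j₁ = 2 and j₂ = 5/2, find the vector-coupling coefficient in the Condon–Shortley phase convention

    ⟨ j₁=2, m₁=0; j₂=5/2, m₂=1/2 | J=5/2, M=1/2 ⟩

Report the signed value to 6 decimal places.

−√(8/35) = -0.478091

√[6·2!2!3!/8! · 2!2!3!2!3!2!] = √(72/35)
  +(−1)^0/∏(0,2,2,3,0,0)! = 1/24  (running 1/24)
  +(−1)^1/∏(1,1,1,2,1,1)! = -1/2  (running -11/24)
  +(−1)^2/∏(2,0,0,1,2,2)! = 1/8  (running -1/3)
⟨..|..⟩ = √(72/35)·(-1/3) = -0.478091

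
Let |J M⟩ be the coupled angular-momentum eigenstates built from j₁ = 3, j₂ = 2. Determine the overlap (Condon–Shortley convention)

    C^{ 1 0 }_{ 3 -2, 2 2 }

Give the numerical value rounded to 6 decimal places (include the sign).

triangle: 4!·2!·0!/7! = 48/5040
(j±m)!: 1!·5!·4!·0!·1!·1! = 2880
prefactor² = (2J+1)·Δ·N² = 576/7
  k=4: +1/(4!·0!·1!·0!·1!·0!) = 1/24
Σ = 1/24  ⇒  CG² = 576/7·1/24² = 1/7
CG = +√(1/7) = +0.377964

+0.377964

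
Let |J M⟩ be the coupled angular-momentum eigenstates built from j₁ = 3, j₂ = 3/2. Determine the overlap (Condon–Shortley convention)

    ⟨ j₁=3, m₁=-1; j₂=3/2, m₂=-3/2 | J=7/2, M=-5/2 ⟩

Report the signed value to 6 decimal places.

j₁+j₂−J=1  J+j₁−j₂=5  J−j₁+j₂=2  j₁+j₂+J+1=9
(j₁±m₁, j₂±m₂, J±M) = (2,4,0,3,1,6)
P² = 7680/7
sum k=0..0:
  [0] +1/48 = 1/48
S = 1/48
C² = P²·S² = 10/21 ; C = +0.690066

+√(10/21) = +0.690066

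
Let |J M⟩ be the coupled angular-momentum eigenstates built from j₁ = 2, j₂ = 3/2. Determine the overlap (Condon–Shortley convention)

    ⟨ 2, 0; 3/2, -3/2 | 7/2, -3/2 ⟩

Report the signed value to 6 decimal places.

j₁+j₂−J=0  J+j₁−j₂=4  J−j₁+j₂=3  j₁+j₂+J+1=8
(j₁±m₁, j₂±m₂, J±M) = (2,2,0,3,2,5)
P² = 1152/7
sum k=0..0:
  [0] +1/24 = 1/24
S = 1/24
C² = P²·S² = 2/7 ; C = +0.534522

+0.534522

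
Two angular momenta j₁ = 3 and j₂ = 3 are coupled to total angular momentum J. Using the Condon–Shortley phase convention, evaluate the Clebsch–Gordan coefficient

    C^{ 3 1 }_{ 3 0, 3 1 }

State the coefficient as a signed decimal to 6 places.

j₁+j₂−J=3  J+j₁−j₂=3  J−j₁+j₂=3  j₁+j₂+J+1=10
(j₁±m₁, j₂±m₂, J±M) = (3,3,4,2,4,2)
P² = 864/25
sum k=1..3:
  [1] −1/24 = -1/24
  [2] +1/8 = 1/8
  [3] −1/72 = -1/72
S = 5/72
C² = P²·S² = 1/6 ; C = +0.408248

+√(1/6) ≈ +0.408248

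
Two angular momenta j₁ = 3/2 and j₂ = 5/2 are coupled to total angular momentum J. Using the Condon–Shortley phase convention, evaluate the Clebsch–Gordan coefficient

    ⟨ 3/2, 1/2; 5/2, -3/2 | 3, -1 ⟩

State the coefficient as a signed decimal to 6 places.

+0.639010  (= +√(49/120))

j₁+j₂−J=1  J+j₁−j₂=2  J−j₁+j₂=4  j₁+j₂+J+1=8
(j₁±m₁, j₂±m₂, J±M) = (2,1,1,4,2,4)
P² = 96/5
sum k=0..1:
  [0] +1/6 = 1/6
  [1] −1/48 = -1/48
S = 7/48
C² = P²·S² = 49/120 ; C = +0.639010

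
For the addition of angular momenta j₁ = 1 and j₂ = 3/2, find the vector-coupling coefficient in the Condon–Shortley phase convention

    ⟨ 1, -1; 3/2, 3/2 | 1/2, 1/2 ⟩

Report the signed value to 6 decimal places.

+√(1/2) = +0.707107

triangle: 2!*0!*1!/4! = 2/24
(j±m)!: 0!*2!*3!*0!*1!*0! = 12
prefactor² = (2J+1)*Δ*N² = 2
  k=2: +1/(2!*0!*0!*1!*0!*0!) = 1/2
Σ = 1/2  ⇒  CG² = 2*1/2² = 1/2
CG = +√(1/2) = +0.707107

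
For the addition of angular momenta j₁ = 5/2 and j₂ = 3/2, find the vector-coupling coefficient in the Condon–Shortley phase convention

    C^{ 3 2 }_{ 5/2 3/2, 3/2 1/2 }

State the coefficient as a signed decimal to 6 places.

j₁+j₂−J=1  J+j₁−j₂=4  J−j₁+j₂=2  j₁+j₂+J+1=8
(j₁±m₁, j₂±m₂, J±M) = (4,1,2,1,5,1)
P² = 48
sum k=0..1:
  [0] +1/12 = 1/12
  [1] −1/24 = -1/24
S = 1/24
C² = P²·S² = 1/12 ; C = +0.288675

+0.288675  (= +√(1/12))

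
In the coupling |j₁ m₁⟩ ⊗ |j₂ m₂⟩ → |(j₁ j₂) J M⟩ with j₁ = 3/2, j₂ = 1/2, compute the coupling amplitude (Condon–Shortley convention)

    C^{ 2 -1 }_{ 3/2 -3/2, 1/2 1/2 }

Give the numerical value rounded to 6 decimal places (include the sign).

triangle: 0!·3!·1!/5! = 6/120
(j±m)!: 0!·3!·1!·0!·1!·3! = 36
prefactor² = (2J+1)·Δ·N² = 9
  k=0: +1/(0!·0!·3!·1!·0!·0!) = 1/6
Σ = 1/6  ⇒  CG² = 9·1/6² = 1/4
CG = +√(1/4) = +0.500000

+0.500000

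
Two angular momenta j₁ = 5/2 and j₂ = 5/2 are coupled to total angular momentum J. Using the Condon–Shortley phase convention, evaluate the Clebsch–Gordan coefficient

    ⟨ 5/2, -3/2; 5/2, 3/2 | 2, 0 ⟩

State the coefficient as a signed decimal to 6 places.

−√(1/84) = -0.109109

j₁+j₂−J=3  J+j₁−j₂=2  J−j₁+j₂=2  j₁+j₂+J+1=8
(j₁±m₁, j₂±m₂, J±M) = (1,4,4,1,2,2)
P² = 48/7
sum k=2..3:
  [2] +1/8 = 1/8
  [3] −1/6 = -1/6
S = -1/24
C² = P²·S² = 1/84 ; C = -0.109109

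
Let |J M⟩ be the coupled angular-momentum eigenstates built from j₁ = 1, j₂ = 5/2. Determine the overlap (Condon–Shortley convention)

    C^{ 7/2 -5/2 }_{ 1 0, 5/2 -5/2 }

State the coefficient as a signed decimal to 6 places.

+0.534522  (= +√(2/7))

triangle: 0!·2!·5!/8! = 240/40320
(j±m)!: 1!·1!·0!·5!·1!·6! = 86400
prefactor² = (2J+1)·Δ·N² = 28800/7
  k=0: +1/(0!·0!·1!·0!·1!·5!) = 1/120
Σ = 1/120  ⇒  CG² = 28800/7·1/120² = 2/7
CG = +√(2/7) = +0.534522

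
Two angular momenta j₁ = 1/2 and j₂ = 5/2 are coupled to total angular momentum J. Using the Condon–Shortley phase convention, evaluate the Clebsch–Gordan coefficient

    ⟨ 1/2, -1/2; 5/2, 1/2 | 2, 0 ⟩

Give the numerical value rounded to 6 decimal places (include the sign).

−√(1/2) = -0.707107

√[5·1!0!4!/6! · 0!1!3!2!2!2!] = √(8)
  +(−1)^1/∏(1,0,0,2,0,2)! = -1/4  (running -1/4)
⟨..|..⟩ = √(8)·(-1/4) = -0.707107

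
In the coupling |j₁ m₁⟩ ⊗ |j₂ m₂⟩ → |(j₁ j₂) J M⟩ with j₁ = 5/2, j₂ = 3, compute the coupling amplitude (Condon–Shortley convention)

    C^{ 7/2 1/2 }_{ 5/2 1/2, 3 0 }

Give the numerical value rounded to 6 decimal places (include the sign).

-0.436436  (= −√(4/21))

√[8·2!3!4!/10! · 3!2!3!3!4!3!] = √(6912/175)
  +(−1)^0/∏(0,2,2,3,1,1)! = 1/24  (running 1/24)
  +(−1)^1/∏(1,1,1,2,2,2)! = -1/8  (running -1/12)
  +(−1)^2/∏(2,0,0,1,3,3)! = 1/72  (running -5/72)
⟨..|..⟩ = √(6912/175)·(-5/72) = -0.436436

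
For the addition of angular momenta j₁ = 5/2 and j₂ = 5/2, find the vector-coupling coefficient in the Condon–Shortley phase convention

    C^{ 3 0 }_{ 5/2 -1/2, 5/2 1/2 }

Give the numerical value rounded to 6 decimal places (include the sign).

−√(4/45) ≈ -0.298142

√[7·2!3!3!/9! · 2!3!3!2!3!3!] = √(36/5)
  +(−1)^0/∏(0,2,3,3,0,0)! = 1/72  (running 1/72)
  +(−1)^1/∏(1,1,2,2,1,1)! = -1/4  (running -17/72)
  +(−1)^2/∏(2,0,1,1,2,2)! = 1/8  (running -1/9)
⟨..|..⟩ = √(36/5)·(-1/9) = -0.298142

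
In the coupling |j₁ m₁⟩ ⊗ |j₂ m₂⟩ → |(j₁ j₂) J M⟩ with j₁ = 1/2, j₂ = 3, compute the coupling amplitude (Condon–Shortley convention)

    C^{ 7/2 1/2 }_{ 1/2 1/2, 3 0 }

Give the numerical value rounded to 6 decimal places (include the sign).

+√(4/7) = +0.755929

j₁+j₂−J=0  J+j₁−j₂=1  J−j₁+j₂=6  j₁+j₂+J+1=8
(j₁±m₁, j₂±m₂, J±M) = (1,0,3,3,4,3)
P² = 5184/7
sum k=0..0:
  [0] +1/36 = 1/36
S = 1/36
C² = P²·S² = 4/7 ; C = +0.755929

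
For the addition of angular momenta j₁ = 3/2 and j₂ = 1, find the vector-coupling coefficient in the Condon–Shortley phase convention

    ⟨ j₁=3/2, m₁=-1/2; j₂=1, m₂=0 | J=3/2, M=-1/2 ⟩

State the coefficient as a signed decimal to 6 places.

−√(1/15) ≈ -0.258199

triangle: 1!*2!*1!/5! = 2/120
(j±m)!: 1!*2!*1!*1!*1!*2! = 4
prefactor² = (2J+1)*Δ*N² = 4/15
  k=0: +1/(0!*1!*2!*1!*0!*0!) = 1/2
  k=1: −1/(1!*0!*1!*0!*1!*1!) = -1
Σ = -1/2  ⇒  CG² = 4/15*(-1/2)² = 1/15
CG = −√(1/15) = -0.258199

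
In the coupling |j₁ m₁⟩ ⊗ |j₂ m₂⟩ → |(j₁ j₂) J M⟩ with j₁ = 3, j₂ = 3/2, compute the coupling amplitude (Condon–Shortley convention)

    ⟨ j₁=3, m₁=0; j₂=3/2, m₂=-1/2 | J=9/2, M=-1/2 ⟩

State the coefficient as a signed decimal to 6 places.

+0.690066  (= +√(10/21))

triangle: 0!*6!*3!/10! = 4320/3628800
(j±m)!: 3!*3!*1!*2!*4!*5! = 207360
prefactor² = (2J+1)*Δ*N² = 17280/7
  k=0: +1/(0!*0!*3!*1!*3!*2!) = 1/72
Σ = 1/72  ⇒  CG² = 17280/7*1/72² = 10/21
CG = +√(10/21) = +0.690066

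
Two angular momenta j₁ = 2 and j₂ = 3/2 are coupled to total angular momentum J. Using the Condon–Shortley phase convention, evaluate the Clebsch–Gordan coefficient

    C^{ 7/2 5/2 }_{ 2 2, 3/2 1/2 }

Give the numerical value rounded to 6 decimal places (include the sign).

j₁+j₂−J=0  J+j₁−j₂=4  J−j₁+j₂=3  j₁+j₂+J+1=8
(j₁±m₁, j₂±m₂, J±M) = (4,0,2,1,6,1)
P² = 6912/7
sum k=0..0:
  [0] +1/48 = 1/48
S = 1/48
C² = P²·S² = 3/7 ; C = +0.654654

+0.654654  (= +√(3/7))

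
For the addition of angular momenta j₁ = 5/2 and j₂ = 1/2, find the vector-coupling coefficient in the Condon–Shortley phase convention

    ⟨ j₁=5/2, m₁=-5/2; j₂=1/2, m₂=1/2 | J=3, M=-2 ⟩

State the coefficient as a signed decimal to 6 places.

j₁+j₂−J=0  J+j₁−j₂=5  J−j₁+j₂=1  j₁+j₂+J+1=7
(j₁±m₁, j₂±m₂, J±M) = (0,5,1,0,1,5)
P² = 2400
sum k=0..0:
  [0] +1/120 = 1/120
S = 1/120
C² = P²·S² = 1/6 ; C = +0.408248

+0.408248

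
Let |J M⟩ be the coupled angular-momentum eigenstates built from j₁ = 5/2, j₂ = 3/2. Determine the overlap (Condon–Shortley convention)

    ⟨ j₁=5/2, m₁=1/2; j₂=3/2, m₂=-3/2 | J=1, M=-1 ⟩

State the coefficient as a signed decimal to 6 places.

+√(1/20) = +0.223607

triangle: 3!*2!*0!/6! = 12/720
(j±m)!: 3!*2!*0!*3!*0!*2! = 144
prefactor² = (2J+1)*Δ*N² = 36/5
  k=0: +1/(0!*3!*2!*0!*0!*0!) = 1/12
Σ = 1/12  ⇒  CG² = 36/5*1/12² = 1/20
CG = +√(1/20) = +0.223607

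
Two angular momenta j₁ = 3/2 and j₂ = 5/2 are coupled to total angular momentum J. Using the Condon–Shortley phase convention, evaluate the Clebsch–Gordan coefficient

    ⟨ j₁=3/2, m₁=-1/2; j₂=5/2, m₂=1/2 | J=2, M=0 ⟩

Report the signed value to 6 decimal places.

√[5·2!1!3!/7! · 1!2!3!2!2!2!] = √(8/7)
  +(−1)^1/∏(1,1,1,2,0,1)! = -1/2  (running -1/2)
  +(−1)^2/∏(2,0,0,1,1,2)! = 1/4  (running -1/4)
⟨..|..⟩ = √(8/7)·(-1/4) = -0.267261

−√(1/14) ≈ -0.267261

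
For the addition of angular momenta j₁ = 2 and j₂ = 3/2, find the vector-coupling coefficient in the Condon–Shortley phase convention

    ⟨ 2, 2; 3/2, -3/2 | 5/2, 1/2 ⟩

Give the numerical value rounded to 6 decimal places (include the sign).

+√(6/35) ≈ +0.414039

j₁+j₂−J=1  J+j₁−j₂=3  J−j₁+j₂=2  j₁+j₂+J+1=7
(j₁±m₁, j₂±m₂, J±M) = (4,0,0,3,3,2)
P² = 864/35
sum k=0..0:
  [0] +1/12 = 1/12
S = 1/12
C² = P²·S² = 6/35 ; C = +0.414039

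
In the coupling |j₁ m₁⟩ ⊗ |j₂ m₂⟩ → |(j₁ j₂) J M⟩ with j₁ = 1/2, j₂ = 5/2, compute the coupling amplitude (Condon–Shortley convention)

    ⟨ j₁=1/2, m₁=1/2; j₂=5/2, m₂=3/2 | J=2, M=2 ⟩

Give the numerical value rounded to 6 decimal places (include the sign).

+√(1/6) = +0.408248

j₁+j₂−J=1  J+j₁−j₂=0  J−j₁+j₂=4  j₁+j₂+J+1=6
(j₁±m₁, j₂±m₂, J±M) = (1,0,4,1,4,0)
P² = 96
sum k=0..0:
  [0] +1/24 = 1/24
S = 1/24
C² = P²·S² = 1/6 ; C = +0.408248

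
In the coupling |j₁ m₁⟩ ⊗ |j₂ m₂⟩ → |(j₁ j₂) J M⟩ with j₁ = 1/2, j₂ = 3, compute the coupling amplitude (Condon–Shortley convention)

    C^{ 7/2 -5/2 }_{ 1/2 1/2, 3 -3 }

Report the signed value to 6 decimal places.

+0.377964

triangle: 0!·1!·6!/8! = 720/40320
(j±m)!: 1!·0!·0!·6!·1!·6! = 518400
prefactor² = (2J+1)·Δ·N² = 518400/7
  k=0: +1/(0!·0!·0!·0!·1!·6!) = 1/720
Σ = 1/720  ⇒  CG² = 518400/7·1/720² = 1/7
CG = +√(1/7) = +0.377964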